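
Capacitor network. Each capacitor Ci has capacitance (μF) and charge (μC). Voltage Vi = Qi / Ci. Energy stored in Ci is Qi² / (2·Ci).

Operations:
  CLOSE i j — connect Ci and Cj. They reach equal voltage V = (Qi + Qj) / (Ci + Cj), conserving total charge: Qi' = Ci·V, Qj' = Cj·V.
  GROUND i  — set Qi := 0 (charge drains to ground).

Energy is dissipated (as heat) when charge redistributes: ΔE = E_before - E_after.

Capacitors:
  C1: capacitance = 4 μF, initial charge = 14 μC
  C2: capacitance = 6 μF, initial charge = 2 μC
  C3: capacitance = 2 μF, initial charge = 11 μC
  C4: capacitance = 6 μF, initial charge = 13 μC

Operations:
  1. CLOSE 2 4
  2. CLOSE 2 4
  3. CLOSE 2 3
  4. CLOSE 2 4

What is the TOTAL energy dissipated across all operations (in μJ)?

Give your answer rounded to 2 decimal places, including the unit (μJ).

Answer: 20.28 μJ

Derivation:
Initial: C1(4μF, Q=14μC, V=3.50V), C2(6μF, Q=2μC, V=0.33V), C3(2μF, Q=11μC, V=5.50V), C4(6μF, Q=13μC, V=2.17V)
Op 1: CLOSE 2-4: Q_total=15.00, C_total=12.00, V=1.25; Q2=7.50, Q4=7.50; dissipated=5.042
Op 2: CLOSE 2-4: Q_total=15.00, C_total=12.00, V=1.25; Q2=7.50, Q4=7.50; dissipated=0.000
Op 3: CLOSE 2-3: Q_total=18.50, C_total=8.00, V=2.31; Q2=13.88, Q3=4.62; dissipated=13.547
Op 4: CLOSE 2-4: Q_total=21.38, C_total=12.00, V=1.78; Q2=10.69, Q4=10.69; dissipated=1.693
Total dissipated: 20.282 μJ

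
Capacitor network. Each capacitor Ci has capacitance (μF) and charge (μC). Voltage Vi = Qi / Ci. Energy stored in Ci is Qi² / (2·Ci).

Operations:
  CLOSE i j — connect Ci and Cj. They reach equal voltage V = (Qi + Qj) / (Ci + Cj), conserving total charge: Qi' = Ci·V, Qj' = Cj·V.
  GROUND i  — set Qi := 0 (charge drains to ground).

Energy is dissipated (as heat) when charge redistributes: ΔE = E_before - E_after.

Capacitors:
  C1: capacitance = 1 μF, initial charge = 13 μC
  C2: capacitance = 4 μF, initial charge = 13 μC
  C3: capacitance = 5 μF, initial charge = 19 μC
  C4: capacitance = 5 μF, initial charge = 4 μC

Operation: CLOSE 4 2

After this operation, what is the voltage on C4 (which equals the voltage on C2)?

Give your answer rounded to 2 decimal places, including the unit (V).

Initial: C1(1μF, Q=13μC, V=13.00V), C2(4μF, Q=13μC, V=3.25V), C3(5μF, Q=19μC, V=3.80V), C4(5μF, Q=4μC, V=0.80V)
Op 1: CLOSE 4-2: Q_total=17.00, C_total=9.00, V=1.89; Q4=9.44, Q2=7.56; dissipated=6.669

Answer: 1.89 V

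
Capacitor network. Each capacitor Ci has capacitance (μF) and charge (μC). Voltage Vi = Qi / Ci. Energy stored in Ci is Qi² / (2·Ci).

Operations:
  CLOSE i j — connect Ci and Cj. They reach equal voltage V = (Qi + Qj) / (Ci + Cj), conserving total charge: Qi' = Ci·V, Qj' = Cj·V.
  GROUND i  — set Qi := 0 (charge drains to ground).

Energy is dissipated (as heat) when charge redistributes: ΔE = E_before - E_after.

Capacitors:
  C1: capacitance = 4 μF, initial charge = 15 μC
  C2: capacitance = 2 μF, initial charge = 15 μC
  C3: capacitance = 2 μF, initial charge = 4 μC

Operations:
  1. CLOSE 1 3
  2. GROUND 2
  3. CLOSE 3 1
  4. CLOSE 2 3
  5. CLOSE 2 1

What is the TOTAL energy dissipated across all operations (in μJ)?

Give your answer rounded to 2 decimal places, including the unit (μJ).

Initial: C1(4μF, Q=15μC, V=3.75V), C2(2μF, Q=15μC, V=7.50V), C3(2μF, Q=4μC, V=2.00V)
Op 1: CLOSE 1-3: Q_total=19.00, C_total=6.00, V=3.17; Q1=12.67, Q3=6.33; dissipated=2.042
Op 2: GROUND 2: Q2=0; energy lost=56.250
Op 3: CLOSE 3-1: Q_total=19.00, C_total=6.00, V=3.17; Q3=6.33, Q1=12.67; dissipated=0.000
Op 4: CLOSE 2-3: Q_total=6.33, C_total=4.00, V=1.58; Q2=3.17, Q3=3.17; dissipated=5.014
Op 5: CLOSE 2-1: Q_total=15.83, C_total=6.00, V=2.64; Q2=5.28, Q1=10.56; dissipated=1.671
Total dissipated: 64.977 μJ

Answer: 64.98 μJ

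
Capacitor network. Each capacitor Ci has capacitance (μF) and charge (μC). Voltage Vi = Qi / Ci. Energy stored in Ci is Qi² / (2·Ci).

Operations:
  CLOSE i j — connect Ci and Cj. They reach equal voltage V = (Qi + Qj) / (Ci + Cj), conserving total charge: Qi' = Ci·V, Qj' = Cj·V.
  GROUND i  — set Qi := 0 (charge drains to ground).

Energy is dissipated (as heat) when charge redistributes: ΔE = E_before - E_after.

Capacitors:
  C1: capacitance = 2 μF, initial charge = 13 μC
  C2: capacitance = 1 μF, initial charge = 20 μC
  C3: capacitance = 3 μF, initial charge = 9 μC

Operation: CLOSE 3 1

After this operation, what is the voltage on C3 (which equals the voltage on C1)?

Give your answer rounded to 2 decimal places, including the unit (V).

Initial: C1(2μF, Q=13μC, V=6.50V), C2(1μF, Q=20μC, V=20.00V), C3(3μF, Q=9μC, V=3.00V)
Op 1: CLOSE 3-1: Q_total=22.00, C_total=5.00, V=4.40; Q3=13.20, Q1=8.80; dissipated=7.350

Answer: 4.40 V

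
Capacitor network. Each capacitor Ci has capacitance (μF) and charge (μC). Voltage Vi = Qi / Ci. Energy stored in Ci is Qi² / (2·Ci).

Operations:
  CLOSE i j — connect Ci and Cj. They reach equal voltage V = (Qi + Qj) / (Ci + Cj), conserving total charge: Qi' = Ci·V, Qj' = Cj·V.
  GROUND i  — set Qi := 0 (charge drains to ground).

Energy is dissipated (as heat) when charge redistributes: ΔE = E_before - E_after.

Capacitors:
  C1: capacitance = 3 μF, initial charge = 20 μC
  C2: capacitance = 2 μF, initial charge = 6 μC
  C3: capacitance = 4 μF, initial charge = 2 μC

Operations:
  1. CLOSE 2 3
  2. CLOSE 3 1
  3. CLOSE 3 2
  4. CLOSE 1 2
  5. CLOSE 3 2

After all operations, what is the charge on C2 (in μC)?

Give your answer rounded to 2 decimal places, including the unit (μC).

Answer: 6.02 μC

Derivation:
Initial: C1(3μF, Q=20μC, V=6.67V), C2(2μF, Q=6μC, V=3.00V), C3(4μF, Q=2μC, V=0.50V)
Op 1: CLOSE 2-3: Q_total=8.00, C_total=6.00, V=1.33; Q2=2.67, Q3=5.33; dissipated=4.167
Op 2: CLOSE 3-1: Q_total=25.33, C_total=7.00, V=3.62; Q3=14.48, Q1=10.86; dissipated=24.381
Op 3: CLOSE 3-2: Q_total=17.14, C_total=6.00, V=2.86; Q3=11.43, Q2=5.71; dissipated=3.483
Op 4: CLOSE 1-2: Q_total=16.57, C_total=5.00, V=3.31; Q1=9.94, Q2=6.63; dissipated=0.348
Op 5: CLOSE 3-2: Q_total=18.06, C_total=6.00, V=3.01; Q3=12.04, Q2=6.02; dissipated=0.139
Final charges: Q1=9.94, Q2=6.02, Q3=12.04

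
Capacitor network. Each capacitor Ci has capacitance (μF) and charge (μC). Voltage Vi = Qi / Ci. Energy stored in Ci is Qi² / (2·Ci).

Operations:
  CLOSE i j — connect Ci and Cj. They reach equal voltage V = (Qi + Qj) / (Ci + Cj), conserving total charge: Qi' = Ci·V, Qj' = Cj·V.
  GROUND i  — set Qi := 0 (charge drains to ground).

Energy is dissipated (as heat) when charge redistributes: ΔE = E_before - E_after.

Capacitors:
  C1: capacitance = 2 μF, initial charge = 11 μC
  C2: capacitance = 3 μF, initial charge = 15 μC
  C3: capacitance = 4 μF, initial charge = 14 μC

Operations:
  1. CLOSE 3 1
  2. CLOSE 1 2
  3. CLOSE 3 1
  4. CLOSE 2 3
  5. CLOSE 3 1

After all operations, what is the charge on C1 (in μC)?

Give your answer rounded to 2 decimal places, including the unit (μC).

Initial: C1(2μF, Q=11μC, V=5.50V), C2(3μF, Q=15μC, V=5.00V), C3(4μF, Q=14μC, V=3.50V)
Op 1: CLOSE 3-1: Q_total=25.00, C_total=6.00, V=4.17; Q3=16.67, Q1=8.33; dissipated=2.667
Op 2: CLOSE 1-2: Q_total=23.33, C_total=5.00, V=4.67; Q1=9.33, Q2=14.00; dissipated=0.417
Op 3: CLOSE 3-1: Q_total=26.00, C_total=6.00, V=4.33; Q3=17.33, Q1=8.67; dissipated=0.167
Op 4: CLOSE 2-3: Q_total=31.33, C_total=7.00, V=4.48; Q2=13.43, Q3=17.90; dissipated=0.095
Op 5: CLOSE 3-1: Q_total=26.57, C_total=6.00, V=4.43; Q3=17.71, Q1=8.86; dissipated=0.014
Final charges: Q1=8.86, Q2=13.43, Q3=17.71

Answer: 8.86 μC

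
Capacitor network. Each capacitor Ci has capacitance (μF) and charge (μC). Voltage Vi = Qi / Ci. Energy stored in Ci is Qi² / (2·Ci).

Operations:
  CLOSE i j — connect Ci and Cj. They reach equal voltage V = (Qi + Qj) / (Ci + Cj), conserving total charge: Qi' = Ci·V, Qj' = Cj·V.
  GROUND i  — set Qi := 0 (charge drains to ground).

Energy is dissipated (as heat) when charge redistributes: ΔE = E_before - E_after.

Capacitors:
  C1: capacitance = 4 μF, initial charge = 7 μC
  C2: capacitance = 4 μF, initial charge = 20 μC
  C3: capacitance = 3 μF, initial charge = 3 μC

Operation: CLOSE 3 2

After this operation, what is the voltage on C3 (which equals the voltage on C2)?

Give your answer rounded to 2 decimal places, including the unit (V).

Initial: C1(4μF, Q=7μC, V=1.75V), C2(4μF, Q=20μC, V=5.00V), C3(3μF, Q=3μC, V=1.00V)
Op 1: CLOSE 3-2: Q_total=23.00, C_total=7.00, V=3.29; Q3=9.86, Q2=13.14; dissipated=13.714

Answer: 3.29 V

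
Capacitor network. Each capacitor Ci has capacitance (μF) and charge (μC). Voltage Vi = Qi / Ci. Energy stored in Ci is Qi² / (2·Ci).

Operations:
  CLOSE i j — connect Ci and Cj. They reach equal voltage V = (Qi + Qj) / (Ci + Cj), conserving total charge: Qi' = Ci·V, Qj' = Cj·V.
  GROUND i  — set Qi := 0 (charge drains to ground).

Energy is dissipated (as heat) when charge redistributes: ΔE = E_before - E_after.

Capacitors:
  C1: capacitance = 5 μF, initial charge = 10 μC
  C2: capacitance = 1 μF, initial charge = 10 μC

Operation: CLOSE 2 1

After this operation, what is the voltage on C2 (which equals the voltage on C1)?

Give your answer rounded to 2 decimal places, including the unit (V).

Initial: C1(5μF, Q=10μC, V=2.00V), C2(1μF, Q=10μC, V=10.00V)
Op 1: CLOSE 2-1: Q_total=20.00, C_total=6.00, V=3.33; Q2=3.33, Q1=16.67; dissipated=26.667

Answer: 3.33 V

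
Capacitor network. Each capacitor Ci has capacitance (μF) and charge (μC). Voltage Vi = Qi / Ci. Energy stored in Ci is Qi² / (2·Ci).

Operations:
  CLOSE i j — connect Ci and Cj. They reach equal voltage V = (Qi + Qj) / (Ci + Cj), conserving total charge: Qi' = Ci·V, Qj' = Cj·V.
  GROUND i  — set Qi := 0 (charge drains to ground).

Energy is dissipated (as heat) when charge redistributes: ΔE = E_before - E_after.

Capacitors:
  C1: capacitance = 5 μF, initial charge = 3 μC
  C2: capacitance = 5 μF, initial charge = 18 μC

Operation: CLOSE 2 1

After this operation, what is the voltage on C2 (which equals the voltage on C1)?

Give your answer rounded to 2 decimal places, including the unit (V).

Answer: 2.10 V

Derivation:
Initial: C1(5μF, Q=3μC, V=0.60V), C2(5μF, Q=18μC, V=3.60V)
Op 1: CLOSE 2-1: Q_total=21.00, C_total=10.00, V=2.10; Q2=10.50, Q1=10.50; dissipated=11.250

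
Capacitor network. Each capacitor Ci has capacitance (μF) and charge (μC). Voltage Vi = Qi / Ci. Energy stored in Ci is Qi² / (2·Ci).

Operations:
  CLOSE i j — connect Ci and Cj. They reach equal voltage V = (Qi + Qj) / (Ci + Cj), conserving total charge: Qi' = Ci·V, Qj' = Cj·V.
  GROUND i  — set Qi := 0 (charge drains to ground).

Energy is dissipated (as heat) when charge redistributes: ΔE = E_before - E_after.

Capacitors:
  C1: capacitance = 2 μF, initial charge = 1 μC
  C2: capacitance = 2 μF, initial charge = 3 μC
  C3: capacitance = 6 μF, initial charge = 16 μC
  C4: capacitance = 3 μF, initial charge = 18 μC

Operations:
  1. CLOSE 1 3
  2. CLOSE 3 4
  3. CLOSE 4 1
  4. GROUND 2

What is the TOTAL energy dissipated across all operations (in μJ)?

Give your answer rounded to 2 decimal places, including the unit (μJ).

Initial: C1(2μF, Q=1μC, V=0.50V), C2(2μF, Q=3μC, V=1.50V), C3(6μF, Q=16μC, V=2.67V), C4(3μF, Q=18μC, V=6.00V)
Op 1: CLOSE 1-3: Q_total=17.00, C_total=8.00, V=2.12; Q1=4.25, Q3=12.75; dissipated=3.521
Op 2: CLOSE 3-4: Q_total=30.75, C_total=9.00, V=3.42; Q3=20.50, Q4=10.25; dissipated=15.016
Op 3: CLOSE 4-1: Q_total=14.50, C_total=5.00, V=2.90; Q4=8.70, Q1=5.80; dissipated=1.001
Op 4: GROUND 2: Q2=0; energy lost=2.250
Total dissipated: 21.788 μJ

Answer: 21.79 μJ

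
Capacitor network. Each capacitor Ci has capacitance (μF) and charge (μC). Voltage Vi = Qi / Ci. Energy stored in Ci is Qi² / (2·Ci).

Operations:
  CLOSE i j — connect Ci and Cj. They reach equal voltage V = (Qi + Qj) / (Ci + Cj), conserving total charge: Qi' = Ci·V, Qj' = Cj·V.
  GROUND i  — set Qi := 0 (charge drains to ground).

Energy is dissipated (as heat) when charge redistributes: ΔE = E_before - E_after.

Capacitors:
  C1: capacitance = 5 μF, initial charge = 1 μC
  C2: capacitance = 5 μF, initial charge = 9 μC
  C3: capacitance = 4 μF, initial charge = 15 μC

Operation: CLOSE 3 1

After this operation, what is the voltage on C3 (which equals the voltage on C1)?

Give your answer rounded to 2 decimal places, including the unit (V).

Answer: 1.78 V

Derivation:
Initial: C1(5μF, Q=1μC, V=0.20V), C2(5μF, Q=9μC, V=1.80V), C3(4μF, Q=15μC, V=3.75V)
Op 1: CLOSE 3-1: Q_total=16.00, C_total=9.00, V=1.78; Q3=7.11, Q1=8.89; dissipated=14.003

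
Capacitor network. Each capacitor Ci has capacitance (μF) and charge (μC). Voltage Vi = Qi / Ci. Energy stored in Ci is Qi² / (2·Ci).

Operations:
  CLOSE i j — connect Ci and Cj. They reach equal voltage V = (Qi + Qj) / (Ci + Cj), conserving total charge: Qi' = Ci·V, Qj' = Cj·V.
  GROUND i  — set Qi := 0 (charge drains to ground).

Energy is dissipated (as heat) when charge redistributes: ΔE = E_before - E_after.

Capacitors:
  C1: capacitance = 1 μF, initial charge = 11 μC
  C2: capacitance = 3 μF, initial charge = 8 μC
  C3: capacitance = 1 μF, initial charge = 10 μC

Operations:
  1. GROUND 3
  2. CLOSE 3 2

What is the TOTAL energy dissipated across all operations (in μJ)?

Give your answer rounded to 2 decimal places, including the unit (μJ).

Initial: C1(1μF, Q=11μC, V=11.00V), C2(3μF, Q=8μC, V=2.67V), C3(1μF, Q=10μC, V=10.00V)
Op 1: GROUND 3: Q3=0; energy lost=50.000
Op 2: CLOSE 3-2: Q_total=8.00, C_total=4.00, V=2.00; Q3=2.00, Q2=6.00; dissipated=2.667
Total dissipated: 52.667 μJ

Answer: 52.67 μJ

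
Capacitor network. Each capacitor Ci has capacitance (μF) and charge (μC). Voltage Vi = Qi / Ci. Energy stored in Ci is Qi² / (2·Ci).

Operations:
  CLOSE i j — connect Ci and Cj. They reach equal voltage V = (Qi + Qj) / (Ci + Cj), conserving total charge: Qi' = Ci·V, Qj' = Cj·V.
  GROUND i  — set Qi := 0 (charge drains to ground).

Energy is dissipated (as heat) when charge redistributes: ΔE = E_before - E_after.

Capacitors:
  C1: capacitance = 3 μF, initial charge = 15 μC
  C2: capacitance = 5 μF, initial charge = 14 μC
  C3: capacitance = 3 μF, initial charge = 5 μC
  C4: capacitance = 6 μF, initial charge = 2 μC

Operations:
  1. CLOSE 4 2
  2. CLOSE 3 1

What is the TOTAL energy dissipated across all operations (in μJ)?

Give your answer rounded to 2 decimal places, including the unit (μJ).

Answer: 16.63 μJ

Derivation:
Initial: C1(3μF, Q=15μC, V=5.00V), C2(5μF, Q=14μC, V=2.80V), C3(3μF, Q=5μC, V=1.67V), C4(6μF, Q=2μC, V=0.33V)
Op 1: CLOSE 4-2: Q_total=16.00, C_total=11.00, V=1.45; Q4=8.73, Q2=7.27; dissipated=8.297
Op 2: CLOSE 3-1: Q_total=20.00, C_total=6.00, V=3.33; Q3=10.00, Q1=10.00; dissipated=8.333
Total dissipated: 16.630 μJ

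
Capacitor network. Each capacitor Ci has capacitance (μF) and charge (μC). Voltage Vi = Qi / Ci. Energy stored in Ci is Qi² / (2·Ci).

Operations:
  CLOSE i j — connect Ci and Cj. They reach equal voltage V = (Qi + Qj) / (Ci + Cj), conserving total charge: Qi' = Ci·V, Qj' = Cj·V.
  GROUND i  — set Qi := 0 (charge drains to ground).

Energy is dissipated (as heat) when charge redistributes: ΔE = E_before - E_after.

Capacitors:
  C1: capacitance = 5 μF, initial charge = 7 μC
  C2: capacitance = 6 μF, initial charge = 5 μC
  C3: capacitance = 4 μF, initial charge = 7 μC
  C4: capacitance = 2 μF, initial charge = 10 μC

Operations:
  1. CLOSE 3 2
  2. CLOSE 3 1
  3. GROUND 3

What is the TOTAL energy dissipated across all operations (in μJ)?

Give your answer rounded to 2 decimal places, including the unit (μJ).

Initial: C1(5μF, Q=7μC, V=1.40V), C2(6μF, Q=5μC, V=0.83V), C3(4μF, Q=7μC, V=1.75V), C4(2μF, Q=10μC, V=5.00V)
Op 1: CLOSE 3-2: Q_total=12.00, C_total=10.00, V=1.20; Q3=4.80, Q2=7.20; dissipated=1.008
Op 2: CLOSE 3-1: Q_total=11.80, C_total=9.00, V=1.31; Q3=5.24, Q1=6.56; dissipated=0.044
Op 3: GROUND 3: Q3=0; energy lost=3.438
Total dissipated: 4.491 μJ

Answer: 4.49 μJ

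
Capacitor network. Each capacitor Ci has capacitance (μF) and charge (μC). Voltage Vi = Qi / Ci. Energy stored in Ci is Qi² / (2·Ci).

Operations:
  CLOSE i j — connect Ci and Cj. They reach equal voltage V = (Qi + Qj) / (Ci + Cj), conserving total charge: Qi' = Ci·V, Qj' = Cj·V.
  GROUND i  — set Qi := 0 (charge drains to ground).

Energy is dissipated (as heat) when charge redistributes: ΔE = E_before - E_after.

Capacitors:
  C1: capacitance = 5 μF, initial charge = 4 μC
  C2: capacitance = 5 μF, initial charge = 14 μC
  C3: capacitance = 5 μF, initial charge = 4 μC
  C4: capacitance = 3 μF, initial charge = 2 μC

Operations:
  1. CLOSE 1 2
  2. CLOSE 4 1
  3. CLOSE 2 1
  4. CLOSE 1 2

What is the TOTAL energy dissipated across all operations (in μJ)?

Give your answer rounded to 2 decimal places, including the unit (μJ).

Initial: C1(5μF, Q=4μC, V=0.80V), C2(5μF, Q=14μC, V=2.80V), C3(5μF, Q=4μC, V=0.80V), C4(3μF, Q=2μC, V=0.67V)
Op 1: CLOSE 1-2: Q_total=18.00, C_total=10.00, V=1.80; Q1=9.00, Q2=9.00; dissipated=5.000
Op 2: CLOSE 4-1: Q_total=11.00, C_total=8.00, V=1.38; Q4=4.12, Q1=6.88; dissipated=1.204
Op 3: CLOSE 2-1: Q_total=15.88, C_total=10.00, V=1.59; Q2=7.94, Q1=7.94; dissipated=0.226
Op 4: CLOSE 1-2: Q_total=15.88, C_total=10.00, V=1.59; Q1=7.94, Q2=7.94; dissipated=0.000
Total dissipated: 6.430 μJ

Answer: 6.43 μJ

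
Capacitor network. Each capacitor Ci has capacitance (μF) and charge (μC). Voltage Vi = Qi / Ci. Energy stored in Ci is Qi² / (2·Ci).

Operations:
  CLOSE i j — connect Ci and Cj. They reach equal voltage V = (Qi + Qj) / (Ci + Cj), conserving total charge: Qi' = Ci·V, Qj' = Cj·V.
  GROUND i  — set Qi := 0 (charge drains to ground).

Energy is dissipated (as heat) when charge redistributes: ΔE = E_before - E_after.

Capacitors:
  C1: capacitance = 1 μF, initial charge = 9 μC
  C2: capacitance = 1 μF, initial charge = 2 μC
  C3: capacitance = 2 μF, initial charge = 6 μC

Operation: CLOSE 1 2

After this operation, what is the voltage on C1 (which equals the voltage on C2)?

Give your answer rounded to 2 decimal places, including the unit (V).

Answer: 5.50 V

Derivation:
Initial: C1(1μF, Q=9μC, V=9.00V), C2(1μF, Q=2μC, V=2.00V), C3(2μF, Q=6μC, V=3.00V)
Op 1: CLOSE 1-2: Q_total=11.00, C_total=2.00, V=5.50; Q1=5.50, Q2=5.50; dissipated=12.250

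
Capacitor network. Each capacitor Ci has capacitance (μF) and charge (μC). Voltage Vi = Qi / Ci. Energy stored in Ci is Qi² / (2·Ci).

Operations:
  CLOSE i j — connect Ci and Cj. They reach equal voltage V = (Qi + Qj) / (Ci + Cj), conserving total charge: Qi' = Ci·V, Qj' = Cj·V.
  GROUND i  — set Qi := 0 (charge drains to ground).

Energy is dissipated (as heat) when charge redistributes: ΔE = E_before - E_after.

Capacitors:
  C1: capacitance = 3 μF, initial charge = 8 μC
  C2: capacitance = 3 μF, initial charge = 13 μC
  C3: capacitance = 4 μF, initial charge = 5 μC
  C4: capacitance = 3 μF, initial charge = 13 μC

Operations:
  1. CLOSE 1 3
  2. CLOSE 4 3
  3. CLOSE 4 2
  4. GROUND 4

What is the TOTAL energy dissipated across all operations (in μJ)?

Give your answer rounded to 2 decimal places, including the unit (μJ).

Answer: 28.20 μJ

Derivation:
Initial: C1(3μF, Q=8μC, V=2.67V), C2(3μF, Q=13μC, V=4.33V), C3(4μF, Q=5μC, V=1.25V), C4(3μF, Q=13μC, V=4.33V)
Op 1: CLOSE 1-3: Q_total=13.00, C_total=7.00, V=1.86; Q1=5.57, Q3=7.43; dissipated=1.720
Op 2: CLOSE 4-3: Q_total=20.43, C_total=7.00, V=2.92; Q4=8.76, Q3=11.67; dissipated=5.256
Op 3: CLOSE 4-2: Q_total=21.76, C_total=6.00, V=3.63; Q4=10.88, Q2=10.88; dissipated=1.502
Op 4: GROUND 4: Q4=0; energy lost=19.720
Total dissipated: 28.198 μJ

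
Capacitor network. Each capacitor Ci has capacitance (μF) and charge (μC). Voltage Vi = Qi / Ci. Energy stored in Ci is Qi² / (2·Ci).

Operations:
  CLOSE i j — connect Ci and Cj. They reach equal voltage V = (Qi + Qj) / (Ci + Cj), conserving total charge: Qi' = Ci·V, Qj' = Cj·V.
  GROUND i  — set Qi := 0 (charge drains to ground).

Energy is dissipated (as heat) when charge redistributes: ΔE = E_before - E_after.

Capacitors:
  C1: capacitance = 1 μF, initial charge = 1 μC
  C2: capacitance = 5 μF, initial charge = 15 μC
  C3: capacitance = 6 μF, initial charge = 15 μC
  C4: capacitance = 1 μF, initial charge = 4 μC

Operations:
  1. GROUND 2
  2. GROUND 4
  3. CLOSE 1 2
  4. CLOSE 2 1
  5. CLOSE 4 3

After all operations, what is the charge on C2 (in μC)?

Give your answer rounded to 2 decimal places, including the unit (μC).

Answer: 0.83 μC

Derivation:
Initial: C1(1μF, Q=1μC, V=1.00V), C2(5μF, Q=15μC, V=3.00V), C3(6μF, Q=15μC, V=2.50V), C4(1μF, Q=4μC, V=4.00V)
Op 1: GROUND 2: Q2=0; energy lost=22.500
Op 2: GROUND 4: Q4=0; energy lost=8.000
Op 3: CLOSE 1-2: Q_total=1.00, C_total=6.00, V=0.17; Q1=0.17, Q2=0.83; dissipated=0.417
Op 4: CLOSE 2-1: Q_total=1.00, C_total=6.00, V=0.17; Q2=0.83, Q1=0.17; dissipated=0.000
Op 5: CLOSE 4-3: Q_total=15.00, C_total=7.00, V=2.14; Q4=2.14, Q3=12.86; dissipated=2.679
Final charges: Q1=0.17, Q2=0.83, Q3=12.86, Q4=2.14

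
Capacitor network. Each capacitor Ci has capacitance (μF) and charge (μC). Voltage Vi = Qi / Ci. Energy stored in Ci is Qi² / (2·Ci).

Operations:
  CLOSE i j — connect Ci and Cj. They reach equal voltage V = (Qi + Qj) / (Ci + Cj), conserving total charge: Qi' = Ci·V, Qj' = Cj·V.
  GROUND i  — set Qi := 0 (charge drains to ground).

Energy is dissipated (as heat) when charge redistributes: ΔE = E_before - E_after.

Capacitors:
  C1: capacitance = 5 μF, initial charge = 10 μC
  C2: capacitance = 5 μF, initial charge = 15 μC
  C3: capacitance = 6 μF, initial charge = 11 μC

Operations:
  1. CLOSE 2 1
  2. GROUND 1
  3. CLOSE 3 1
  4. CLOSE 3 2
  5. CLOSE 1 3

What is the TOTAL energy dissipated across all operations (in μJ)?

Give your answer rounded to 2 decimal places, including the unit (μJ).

Answer: 25.16 μJ

Derivation:
Initial: C1(5μF, Q=10μC, V=2.00V), C2(5μF, Q=15μC, V=3.00V), C3(6μF, Q=11μC, V=1.83V)
Op 1: CLOSE 2-1: Q_total=25.00, C_total=10.00, V=2.50; Q2=12.50, Q1=12.50; dissipated=1.250
Op 2: GROUND 1: Q1=0; energy lost=15.625
Op 3: CLOSE 3-1: Q_total=11.00, C_total=11.00, V=1.00; Q3=6.00, Q1=5.00; dissipated=4.583
Op 4: CLOSE 3-2: Q_total=18.50, C_total=11.00, V=1.68; Q3=10.09, Q2=8.41; dissipated=3.068
Op 5: CLOSE 1-3: Q_total=15.09, C_total=11.00, V=1.37; Q1=6.86, Q3=8.23; dissipated=0.634
Total dissipated: 25.160 μJ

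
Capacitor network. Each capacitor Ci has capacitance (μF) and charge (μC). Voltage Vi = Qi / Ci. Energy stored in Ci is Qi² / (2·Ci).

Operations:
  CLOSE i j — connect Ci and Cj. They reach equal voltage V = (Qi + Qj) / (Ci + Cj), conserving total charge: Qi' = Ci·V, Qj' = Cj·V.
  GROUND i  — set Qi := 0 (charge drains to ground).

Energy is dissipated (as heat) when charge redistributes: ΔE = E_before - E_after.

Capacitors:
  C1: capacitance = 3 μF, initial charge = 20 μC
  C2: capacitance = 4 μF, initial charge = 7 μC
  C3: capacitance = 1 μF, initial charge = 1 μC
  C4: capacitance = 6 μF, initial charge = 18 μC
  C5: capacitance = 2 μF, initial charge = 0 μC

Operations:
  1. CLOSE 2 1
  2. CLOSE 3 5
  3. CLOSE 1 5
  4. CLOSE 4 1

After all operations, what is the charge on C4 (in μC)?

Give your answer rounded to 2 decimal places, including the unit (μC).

Answer: 16.90 μC

Derivation:
Initial: C1(3μF, Q=20μC, V=6.67V), C2(4μF, Q=7μC, V=1.75V), C3(1μF, Q=1μC, V=1.00V), C4(6μF, Q=18μC, V=3.00V), C5(2μF, Q=0μC, V=0.00V)
Op 1: CLOSE 2-1: Q_total=27.00, C_total=7.00, V=3.86; Q2=15.43, Q1=11.57; dissipated=20.720
Op 2: CLOSE 3-5: Q_total=1.00, C_total=3.00, V=0.33; Q3=0.33, Q5=0.67; dissipated=0.333
Op 3: CLOSE 1-5: Q_total=12.24, C_total=5.00, V=2.45; Q1=7.34, Q5=4.90; dissipated=7.450
Op 4: CLOSE 4-1: Q_total=25.34, C_total=9.00, V=2.82; Q4=16.90, Q1=8.45; dissipated=0.305
Final charges: Q1=8.45, Q2=15.43, Q3=0.33, Q4=16.90, Q5=4.90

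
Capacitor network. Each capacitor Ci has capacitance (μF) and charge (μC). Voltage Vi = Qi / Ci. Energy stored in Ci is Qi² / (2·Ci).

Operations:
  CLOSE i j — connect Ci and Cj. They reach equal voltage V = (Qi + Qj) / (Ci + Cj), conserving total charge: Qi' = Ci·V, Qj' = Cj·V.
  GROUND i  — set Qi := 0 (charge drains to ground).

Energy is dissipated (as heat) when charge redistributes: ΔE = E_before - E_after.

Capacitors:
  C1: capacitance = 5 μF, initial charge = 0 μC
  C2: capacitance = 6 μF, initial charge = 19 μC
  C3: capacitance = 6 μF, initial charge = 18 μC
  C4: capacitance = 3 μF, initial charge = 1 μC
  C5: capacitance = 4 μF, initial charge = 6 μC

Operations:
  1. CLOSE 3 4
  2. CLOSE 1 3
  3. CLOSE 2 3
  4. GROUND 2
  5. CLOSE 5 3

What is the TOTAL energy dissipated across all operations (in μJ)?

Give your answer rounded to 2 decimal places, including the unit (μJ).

Initial: C1(5μF, Q=0μC, V=0.00V), C2(6μF, Q=19μC, V=3.17V), C3(6μF, Q=18μC, V=3.00V), C4(3μF, Q=1μC, V=0.33V), C5(4μF, Q=6μC, V=1.50V)
Op 1: CLOSE 3-4: Q_total=19.00, C_total=9.00, V=2.11; Q3=12.67, Q4=6.33; dissipated=7.111
Op 2: CLOSE 1-3: Q_total=12.67, C_total=11.00, V=1.15; Q1=5.76, Q3=6.91; dissipated=6.077
Op 3: CLOSE 2-3: Q_total=25.91, C_total=12.00, V=2.16; Q2=12.95, Q3=12.95; dissipated=6.091
Op 4: GROUND 2: Q2=0; energy lost=13.985
Op 5: CLOSE 5-3: Q_total=18.95, C_total=10.00, V=1.90; Q5=7.58, Q3=11.37; dissipated=0.521
Total dissipated: 33.786 μJ

Answer: 33.79 μJ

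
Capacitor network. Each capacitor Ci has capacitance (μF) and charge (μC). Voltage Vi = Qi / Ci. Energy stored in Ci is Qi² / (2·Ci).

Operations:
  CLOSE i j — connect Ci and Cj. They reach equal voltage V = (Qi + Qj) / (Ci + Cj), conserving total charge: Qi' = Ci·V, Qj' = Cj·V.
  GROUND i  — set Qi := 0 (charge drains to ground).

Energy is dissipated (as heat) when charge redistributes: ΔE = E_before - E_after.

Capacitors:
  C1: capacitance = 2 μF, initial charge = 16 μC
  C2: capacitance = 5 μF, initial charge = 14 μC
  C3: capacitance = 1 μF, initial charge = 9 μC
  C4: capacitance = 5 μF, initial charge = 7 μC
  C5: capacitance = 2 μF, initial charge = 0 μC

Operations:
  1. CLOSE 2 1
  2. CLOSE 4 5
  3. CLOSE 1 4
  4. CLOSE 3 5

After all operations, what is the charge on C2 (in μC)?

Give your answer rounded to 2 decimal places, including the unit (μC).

Answer: 21.43 μC

Derivation:
Initial: C1(2μF, Q=16μC, V=8.00V), C2(5μF, Q=14μC, V=2.80V), C3(1μF, Q=9μC, V=9.00V), C4(5μF, Q=7μC, V=1.40V), C5(2μF, Q=0μC, V=0.00V)
Op 1: CLOSE 2-1: Q_total=30.00, C_total=7.00, V=4.29; Q2=21.43, Q1=8.57; dissipated=19.314
Op 2: CLOSE 4-5: Q_total=7.00, C_total=7.00, V=1.00; Q4=5.00, Q5=2.00; dissipated=1.400
Op 3: CLOSE 1-4: Q_total=13.57, C_total=7.00, V=1.94; Q1=3.88, Q4=9.69; dissipated=7.711
Op 4: CLOSE 3-5: Q_total=11.00, C_total=3.00, V=3.67; Q3=3.67, Q5=7.33; dissipated=21.333
Final charges: Q1=3.88, Q2=21.43, Q3=3.67, Q4=9.69, Q5=7.33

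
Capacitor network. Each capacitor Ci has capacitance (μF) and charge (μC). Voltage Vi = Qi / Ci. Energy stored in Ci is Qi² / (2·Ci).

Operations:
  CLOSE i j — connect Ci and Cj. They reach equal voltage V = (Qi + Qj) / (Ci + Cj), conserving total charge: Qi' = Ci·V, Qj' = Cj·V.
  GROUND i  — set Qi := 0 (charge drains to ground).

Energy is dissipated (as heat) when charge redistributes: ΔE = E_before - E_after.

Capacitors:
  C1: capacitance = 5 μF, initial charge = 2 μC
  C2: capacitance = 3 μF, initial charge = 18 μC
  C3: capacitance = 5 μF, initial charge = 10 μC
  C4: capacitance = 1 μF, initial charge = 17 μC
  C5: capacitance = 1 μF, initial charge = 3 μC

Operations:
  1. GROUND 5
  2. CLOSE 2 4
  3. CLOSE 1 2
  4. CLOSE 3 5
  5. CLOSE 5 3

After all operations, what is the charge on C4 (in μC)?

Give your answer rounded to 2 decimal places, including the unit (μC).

Initial: C1(5μF, Q=2μC, V=0.40V), C2(3μF, Q=18μC, V=6.00V), C3(5μF, Q=10μC, V=2.00V), C4(1μF, Q=17μC, V=17.00V), C5(1μF, Q=3μC, V=3.00V)
Op 1: GROUND 5: Q5=0; energy lost=4.500
Op 2: CLOSE 2-4: Q_total=35.00, C_total=4.00, V=8.75; Q2=26.25, Q4=8.75; dissipated=45.375
Op 3: CLOSE 1-2: Q_total=28.25, C_total=8.00, V=3.53; Q1=17.66, Q2=10.59; dissipated=65.365
Op 4: CLOSE 3-5: Q_total=10.00, C_total=6.00, V=1.67; Q3=8.33, Q5=1.67; dissipated=1.667
Op 5: CLOSE 5-3: Q_total=10.00, C_total=6.00, V=1.67; Q5=1.67, Q3=8.33; dissipated=0.000
Final charges: Q1=17.66, Q2=10.59, Q3=8.33, Q4=8.75, Q5=1.67

Answer: 8.75 μC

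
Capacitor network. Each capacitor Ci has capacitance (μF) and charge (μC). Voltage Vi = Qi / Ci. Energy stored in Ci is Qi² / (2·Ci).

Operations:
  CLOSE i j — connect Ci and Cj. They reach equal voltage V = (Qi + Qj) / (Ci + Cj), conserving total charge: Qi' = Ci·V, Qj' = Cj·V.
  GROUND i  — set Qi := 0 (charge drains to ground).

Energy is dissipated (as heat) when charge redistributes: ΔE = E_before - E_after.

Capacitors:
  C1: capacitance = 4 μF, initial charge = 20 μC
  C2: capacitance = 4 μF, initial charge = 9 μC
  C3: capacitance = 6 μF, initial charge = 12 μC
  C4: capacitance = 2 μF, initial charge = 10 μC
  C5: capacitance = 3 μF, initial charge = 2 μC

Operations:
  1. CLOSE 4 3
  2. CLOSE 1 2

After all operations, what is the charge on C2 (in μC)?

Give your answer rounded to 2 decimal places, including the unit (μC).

Initial: C1(4μF, Q=20μC, V=5.00V), C2(4μF, Q=9μC, V=2.25V), C3(6μF, Q=12μC, V=2.00V), C4(2μF, Q=10μC, V=5.00V), C5(3μF, Q=2μC, V=0.67V)
Op 1: CLOSE 4-3: Q_total=22.00, C_total=8.00, V=2.75; Q4=5.50, Q3=16.50; dissipated=6.750
Op 2: CLOSE 1-2: Q_total=29.00, C_total=8.00, V=3.62; Q1=14.50, Q2=14.50; dissipated=7.562
Final charges: Q1=14.50, Q2=14.50, Q3=16.50, Q4=5.50, Q5=2.00

Answer: 14.50 μC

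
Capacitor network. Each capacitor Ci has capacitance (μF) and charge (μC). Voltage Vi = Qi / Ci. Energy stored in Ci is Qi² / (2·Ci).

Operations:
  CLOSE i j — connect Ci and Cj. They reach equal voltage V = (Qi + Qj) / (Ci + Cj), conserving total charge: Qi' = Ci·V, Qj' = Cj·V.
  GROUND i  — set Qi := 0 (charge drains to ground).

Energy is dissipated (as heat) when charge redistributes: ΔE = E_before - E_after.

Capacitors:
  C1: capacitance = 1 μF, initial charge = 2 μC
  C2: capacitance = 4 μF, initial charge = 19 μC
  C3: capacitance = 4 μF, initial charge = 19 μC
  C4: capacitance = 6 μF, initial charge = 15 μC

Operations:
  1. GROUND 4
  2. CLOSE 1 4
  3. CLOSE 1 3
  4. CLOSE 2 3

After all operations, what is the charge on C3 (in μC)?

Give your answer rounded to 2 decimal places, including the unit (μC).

Answer: 17.21 μC

Derivation:
Initial: C1(1μF, Q=2μC, V=2.00V), C2(4μF, Q=19μC, V=4.75V), C3(4μF, Q=19μC, V=4.75V), C4(6μF, Q=15μC, V=2.50V)
Op 1: GROUND 4: Q4=0; energy lost=18.750
Op 2: CLOSE 1-4: Q_total=2.00, C_total=7.00, V=0.29; Q1=0.29, Q4=1.71; dissipated=1.714
Op 3: CLOSE 1-3: Q_total=19.29, C_total=5.00, V=3.86; Q1=3.86, Q3=15.43; dissipated=7.972
Op 4: CLOSE 2-3: Q_total=34.43, C_total=8.00, V=4.30; Q2=17.21, Q3=17.21; dissipated=0.797
Final charges: Q1=3.86, Q2=17.21, Q3=17.21, Q4=1.71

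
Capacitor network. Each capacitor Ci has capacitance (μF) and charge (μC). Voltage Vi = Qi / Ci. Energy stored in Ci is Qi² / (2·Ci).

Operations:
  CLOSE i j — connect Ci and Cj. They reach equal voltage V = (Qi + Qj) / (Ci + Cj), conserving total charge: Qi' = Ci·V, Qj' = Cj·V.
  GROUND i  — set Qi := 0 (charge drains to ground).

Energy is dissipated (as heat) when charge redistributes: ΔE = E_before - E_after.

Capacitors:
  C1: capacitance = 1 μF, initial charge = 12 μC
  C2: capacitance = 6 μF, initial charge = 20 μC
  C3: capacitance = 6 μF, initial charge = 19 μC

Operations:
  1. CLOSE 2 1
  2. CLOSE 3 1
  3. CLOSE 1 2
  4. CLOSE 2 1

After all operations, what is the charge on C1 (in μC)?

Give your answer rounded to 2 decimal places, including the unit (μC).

Initial: C1(1μF, Q=12μC, V=12.00V), C2(6μF, Q=20μC, V=3.33V), C3(6μF, Q=19μC, V=3.17V)
Op 1: CLOSE 2-1: Q_total=32.00, C_total=7.00, V=4.57; Q2=27.43, Q1=4.57; dissipated=32.190
Op 2: CLOSE 3-1: Q_total=23.57, C_total=7.00, V=3.37; Q3=20.20, Q1=3.37; dissipated=0.846
Op 3: CLOSE 1-2: Q_total=30.80, C_total=7.00, V=4.40; Q1=4.40, Q2=26.40; dissipated=0.621
Op 4: CLOSE 2-1: Q_total=30.80, C_total=7.00, V=4.40; Q2=26.40, Q1=4.40; dissipated=0.000
Final charges: Q1=4.40, Q2=26.40, Q3=20.20

Answer: 4.40 μC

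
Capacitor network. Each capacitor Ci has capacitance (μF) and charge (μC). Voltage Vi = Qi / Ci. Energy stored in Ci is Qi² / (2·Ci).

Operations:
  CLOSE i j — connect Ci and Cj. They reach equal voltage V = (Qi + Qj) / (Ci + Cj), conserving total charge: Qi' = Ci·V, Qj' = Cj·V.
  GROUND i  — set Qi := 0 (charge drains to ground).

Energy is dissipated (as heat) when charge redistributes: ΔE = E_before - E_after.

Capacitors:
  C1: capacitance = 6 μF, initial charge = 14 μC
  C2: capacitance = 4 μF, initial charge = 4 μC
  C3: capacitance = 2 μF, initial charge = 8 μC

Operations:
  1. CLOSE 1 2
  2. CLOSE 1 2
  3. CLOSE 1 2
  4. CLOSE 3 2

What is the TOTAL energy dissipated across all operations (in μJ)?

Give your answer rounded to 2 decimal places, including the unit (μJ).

Initial: C1(6μF, Q=14μC, V=2.33V), C2(4μF, Q=4μC, V=1.00V), C3(2μF, Q=8μC, V=4.00V)
Op 1: CLOSE 1-2: Q_total=18.00, C_total=10.00, V=1.80; Q1=10.80, Q2=7.20; dissipated=2.133
Op 2: CLOSE 1-2: Q_total=18.00, C_total=10.00, V=1.80; Q1=10.80, Q2=7.20; dissipated=0.000
Op 3: CLOSE 1-2: Q_total=18.00, C_total=10.00, V=1.80; Q1=10.80, Q2=7.20; dissipated=0.000
Op 4: CLOSE 3-2: Q_total=15.20, C_total=6.00, V=2.53; Q3=5.07, Q2=10.13; dissipated=3.227
Total dissipated: 5.360 μJ

Answer: 5.36 μJ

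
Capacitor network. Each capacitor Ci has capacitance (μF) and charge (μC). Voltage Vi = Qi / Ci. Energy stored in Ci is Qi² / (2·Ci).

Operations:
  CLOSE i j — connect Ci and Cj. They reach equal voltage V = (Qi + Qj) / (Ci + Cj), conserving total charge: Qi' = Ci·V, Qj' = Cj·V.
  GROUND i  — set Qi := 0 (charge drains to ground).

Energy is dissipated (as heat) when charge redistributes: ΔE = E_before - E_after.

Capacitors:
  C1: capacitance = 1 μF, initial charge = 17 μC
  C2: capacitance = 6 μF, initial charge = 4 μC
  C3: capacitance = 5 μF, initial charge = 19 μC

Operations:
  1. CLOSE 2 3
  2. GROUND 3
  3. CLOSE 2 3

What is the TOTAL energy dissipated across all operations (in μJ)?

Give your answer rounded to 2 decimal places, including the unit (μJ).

Initial: C1(1μF, Q=17μC, V=17.00V), C2(6μF, Q=4μC, V=0.67V), C3(5μF, Q=19μC, V=3.80V)
Op 1: CLOSE 2-3: Q_total=23.00, C_total=11.00, V=2.09; Q2=12.55, Q3=10.45; dissipated=13.388
Op 2: GROUND 3: Q3=0; energy lost=10.930
Op 3: CLOSE 2-3: Q_total=12.55, C_total=11.00, V=1.14; Q2=6.84, Q3=5.70; dissipated=5.962
Total dissipated: 30.279 μJ

Answer: 30.28 μJ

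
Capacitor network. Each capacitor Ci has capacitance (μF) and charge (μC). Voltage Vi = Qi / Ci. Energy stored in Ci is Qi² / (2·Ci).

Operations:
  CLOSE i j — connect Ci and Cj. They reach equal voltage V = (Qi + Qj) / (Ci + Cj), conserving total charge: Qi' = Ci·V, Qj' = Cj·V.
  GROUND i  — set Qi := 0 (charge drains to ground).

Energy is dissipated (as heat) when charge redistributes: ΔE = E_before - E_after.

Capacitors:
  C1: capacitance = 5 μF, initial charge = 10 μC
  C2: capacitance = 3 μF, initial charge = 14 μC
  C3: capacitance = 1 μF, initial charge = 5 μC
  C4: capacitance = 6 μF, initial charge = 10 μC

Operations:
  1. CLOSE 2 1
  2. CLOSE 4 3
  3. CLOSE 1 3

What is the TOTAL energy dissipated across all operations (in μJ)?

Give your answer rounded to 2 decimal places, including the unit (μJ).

Answer: 11.73 μJ

Derivation:
Initial: C1(5μF, Q=10μC, V=2.00V), C2(3μF, Q=14μC, V=4.67V), C3(1μF, Q=5μC, V=5.00V), C4(6μF, Q=10μC, V=1.67V)
Op 1: CLOSE 2-1: Q_total=24.00, C_total=8.00, V=3.00; Q2=9.00, Q1=15.00; dissipated=6.667
Op 2: CLOSE 4-3: Q_total=15.00, C_total=7.00, V=2.14; Q4=12.86, Q3=2.14; dissipated=4.762
Op 3: CLOSE 1-3: Q_total=17.14, C_total=6.00, V=2.86; Q1=14.29, Q3=2.86; dissipated=0.306
Total dissipated: 11.735 μJ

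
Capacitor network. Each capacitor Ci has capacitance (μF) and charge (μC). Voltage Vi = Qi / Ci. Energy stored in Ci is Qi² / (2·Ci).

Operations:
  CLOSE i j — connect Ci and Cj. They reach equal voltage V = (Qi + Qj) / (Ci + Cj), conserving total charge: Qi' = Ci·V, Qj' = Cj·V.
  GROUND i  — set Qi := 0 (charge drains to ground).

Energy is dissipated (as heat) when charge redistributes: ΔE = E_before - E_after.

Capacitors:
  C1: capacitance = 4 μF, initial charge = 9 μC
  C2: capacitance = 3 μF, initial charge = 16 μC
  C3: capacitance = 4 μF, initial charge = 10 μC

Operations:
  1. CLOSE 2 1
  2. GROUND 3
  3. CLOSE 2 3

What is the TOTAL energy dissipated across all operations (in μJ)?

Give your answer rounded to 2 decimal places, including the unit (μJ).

Answer: 31.58 μJ

Derivation:
Initial: C1(4μF, Q=9μC, V=2.25V), C2(3μF, Q=16μC, V=5.33V), C3(4μF, Q=10μC, V=2.50V)
Op 1: CLOSE 2-1: Q_total=25.00, C_total=7.00, V=3.57; Q2=10.71, Q1=14.29; dissipated=8.149
Op 2: GROUND 3: Q3=0; energy lost=12.500
Op 3: CLOSE 2-3: Q_total=10.71, C_total=7.00, V=1.53; Q2=4.59, Q3=6.12; dissipated=10.933
Total dissipated: 31.582 μJ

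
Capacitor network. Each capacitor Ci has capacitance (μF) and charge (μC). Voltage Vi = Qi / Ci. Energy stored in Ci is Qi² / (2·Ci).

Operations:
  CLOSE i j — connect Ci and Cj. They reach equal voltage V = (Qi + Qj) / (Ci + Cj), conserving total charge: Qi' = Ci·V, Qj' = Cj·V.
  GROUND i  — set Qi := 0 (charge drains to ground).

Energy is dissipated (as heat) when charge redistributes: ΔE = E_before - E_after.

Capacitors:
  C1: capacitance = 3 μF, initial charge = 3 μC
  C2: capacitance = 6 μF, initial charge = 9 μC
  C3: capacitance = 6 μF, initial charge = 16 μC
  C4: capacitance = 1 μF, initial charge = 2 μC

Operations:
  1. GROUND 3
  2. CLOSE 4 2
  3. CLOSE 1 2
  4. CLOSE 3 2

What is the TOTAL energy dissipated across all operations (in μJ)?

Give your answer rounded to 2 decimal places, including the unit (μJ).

Initial: C1(3μF, Q=3μC, V=1.00V), C2(6μF, Q=9μC, V=1.50V), C3(6μF, Q=16μC, V=2.67V), C4(1μF, Q=2μC, V=2.00V)
Op 1: GROUND 3: Q3=0; energy lost=21.333
Op 2: CLOSE 4-2: Q_total=11.00, C_total=7.00, V=1.57; Q4=1.57, Q2=9.43; dissipated=0.107
Op 3: CLOSE 1-2: Q_total=12.43, C_total=9.00, V=1.38; Q1=4.14, Q2=8.29; dissipated=0.327
Op 4: CLOSE 3-2: Q_total=8.29, C_total=12.00, V=0.69; Q3=4.14, Q2=4.14; dissipated=2.861
Total dissipated: 24.628 μJ

Answer: 24.63 μJ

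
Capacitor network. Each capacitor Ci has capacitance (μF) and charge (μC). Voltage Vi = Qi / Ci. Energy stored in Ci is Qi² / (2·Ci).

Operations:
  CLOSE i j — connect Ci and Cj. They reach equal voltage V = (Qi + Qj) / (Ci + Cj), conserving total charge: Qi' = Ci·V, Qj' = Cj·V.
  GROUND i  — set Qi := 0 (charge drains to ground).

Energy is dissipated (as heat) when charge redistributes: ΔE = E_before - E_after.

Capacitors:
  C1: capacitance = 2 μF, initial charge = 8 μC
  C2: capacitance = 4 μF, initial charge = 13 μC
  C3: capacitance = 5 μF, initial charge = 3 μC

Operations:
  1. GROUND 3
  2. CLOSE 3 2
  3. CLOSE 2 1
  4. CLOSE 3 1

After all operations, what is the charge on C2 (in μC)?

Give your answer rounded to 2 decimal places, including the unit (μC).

Initial: C1(2μF, Q=8μC, V=4.00V), C2(4μF, Q=13μC, V=3.25V), C3(5μF, Q=3μC, V=0.60V)
Op 1: GROUND 3: Q3=0; energy lost=0.900
Op 2: CLOSE 3-2: Q_total=13.00, C_total=9.00, V=1.44; Q3=7.22, Q2=5.78; dissipated=11.736
Op 3: CLOSE 2-1: Q_total=13.78, C_total=6.00, V=2.30; Q2=9.19, Q1=4.59; dissipated=4.354
Op 4: CLOSE 3-1: Q_total=11.81, C_total=7.00, V=1.69; Q3=8.44, Q1=3.38; dissipated=0.518
Final charges: Q1=3.38, Q2=9.19, Q3=8.44

Answer: 9.19 μC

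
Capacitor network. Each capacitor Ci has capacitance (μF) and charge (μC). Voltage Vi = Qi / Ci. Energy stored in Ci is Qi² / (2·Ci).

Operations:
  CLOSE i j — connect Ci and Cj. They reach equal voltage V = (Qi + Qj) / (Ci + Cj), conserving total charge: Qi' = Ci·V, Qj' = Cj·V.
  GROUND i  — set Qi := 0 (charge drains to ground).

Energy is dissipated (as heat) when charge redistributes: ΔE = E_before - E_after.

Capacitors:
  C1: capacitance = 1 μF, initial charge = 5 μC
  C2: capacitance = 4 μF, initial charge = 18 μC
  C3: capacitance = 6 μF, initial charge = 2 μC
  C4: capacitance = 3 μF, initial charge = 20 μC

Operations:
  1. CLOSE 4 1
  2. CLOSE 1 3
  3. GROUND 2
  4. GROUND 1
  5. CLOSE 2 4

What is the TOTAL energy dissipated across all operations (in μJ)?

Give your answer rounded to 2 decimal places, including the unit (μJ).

Initial: C1(1μF, Q=5μC, V=5.00V), C2(4μF, Q=18μC, V=4.50V), C3(6μF, Q=2μC, V=0.33V), C4(3μF, Q=20μC, V=6.67V)
Op 1: CLOSE 4-1: Q_total=25.00, C_total=4.00, V=6.25; Q4=18.75, Q1=6.25; dissipated=1.042
Op 2: CLOSE 1-3: Q_total=8.25, C_total=7.00, V=1.18; Q1=1.18, Q3=7.07; dissipated=15.003
Op 3: GROUND 2: Q2=0; energy lost=40.500
Op 4: GROUND 1: Q1=0; energy lost=0.695
Op 5: CLOSE 2-4: Q_total=18.75, C_total=7.00, V=2.68; Q2=10.71, Q4=8.04; dissipated=33.482
Total dissipated: 90.721 μJ

Answer: 90.72 μJ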